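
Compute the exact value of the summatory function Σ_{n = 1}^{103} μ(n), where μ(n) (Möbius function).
Σ_{n ≤ 103} μ(n) = -2

Compute μ(n) for each 1 ≤ n ≤ 103: μ(1) = 1, μ(2) = -1, μ(3) = -1, μ(4) = 0, μ(5) = -1, μ(6) = 1, μ(7) = -1, μ(8) = 0, μ(9) = 0, μ(10) = 1, μ(11) = -1, μ(12) = 0, μ(13) = -1, μ(14) = 1, μ(15) = 1, μ(16) = 0, μ(17) = -1, μ(18) = 0, μ(19) = -1, μ(20) = 0, μ(21) = 1, μ(22) = 1, μ(23) = -1, μ(24) = 0, μ(25) = 0, μ(26) = 1, μ(27) = 0, μ(28) = 0, μ(29) = -1, μ(30) = -1, μ(31) = -1, μ(32) = 0, μ(33) = 1, μ(34) = 1, μ(35) = 1, μ(36) = 0, μ(37) = -1, μ(38) = 1, μ(39) = 1, μ(40) = 0, μ(41) = -1, μ(42) = -1, μ(43) = -1, μ(44) = 0, μ(45) = 0, μ(46) = 1, μ(47) = -1, μ(48) = 0, μ(49) = 0, μ(50) = 0, μ(51) = 1, μ(52) = 0, μ(53) = -1, μ(54) = 0, μ(55) = 1, μ(56) = 0, μ(57) = 1, μ(58) = 1, μ(59) = -1, μ(60) = 0, μ(61) = -1, μ(62) = 1, μ(63) = 0, μ(64) = 0, μ(65) = 1, μ(66) = -1, μ(67) = -1, μ(68) = 0, μ(69) = 1, μ(70) = -1, μ(71) = -1, μ(72) = 0, μ(73) = -1, μ(74) = 1, μ(75) = 0, μ(76) = 0, μ(77) = 1, μ(78) = -1, μ(79) = -1, μ(80) = 0, μ(81) = 0, μ(82) = 1, μ(83) = -1, μ(84) = 0, μ(85) = 1, μ(86) = 1, μ(87) = 1, μ(88) = 0, μ(89) = -1, μ(90) = 0, μ(91) = 1, μ(92) = 0, μ(93) = 1, μ(94) = 1, μ(95) = 1, μ(96) = 0, μ(97) = -1, μ(98) = 0, μ(99) = 0, μ(100) = 0, μ(101) = -1, μ(102) = -1, μ(103) = -1. Summing all 103 values: -2. (Mertens function M(x) = Σ_{n ≤ x} μ(n); on average M(x) should be small (PNT ⟺ M(x) = o(x)).)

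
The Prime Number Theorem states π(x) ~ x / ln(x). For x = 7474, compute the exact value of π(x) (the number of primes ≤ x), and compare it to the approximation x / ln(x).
π(7474) = 945;  x/ln(x) ≈ 837.97;  relative error ≈ 11.33%.

Directly count primes up to 7474: π(7474) = 945. The PNT approximation gives 7474/ln(7474) ≈ 7474/8.91919 ≈ 837.97. Relative error (π(x) − x/ln(x)) / π(x) ≈ 11.33%; the approximation is known to undercount slightly (Li(x) is a better estimate).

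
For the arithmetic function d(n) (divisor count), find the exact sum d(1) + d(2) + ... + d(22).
Σ_{n ≤ 22} d(n) = 74

Compute d(n) for each 1 ≤ n ≤ 22: d(1) = 1, d(2) = 2, d(3) = 2, d(4) = 3, d(5) = 2, d(6) = 4, d(7) = 2, d(8) = 4, d(9) = 3, d(10) = 4, d(11) = 2, d(12) = 6, d(13) = 2, d(14) = 4, d(15) = 4, d(16) = 5, d(17) = 2, d(18) = 6, d(19) = 2, d(20) = 6, d(21) = 4, d(22) = 4. Summing all 22 values: 74. (Dirichlet's divisor formula: Σ_{n ≤ x} d(n) = x ln(x) + (2γ − 1) x + O(√x). For x = 22, the asymptotic estimate is ≈ 71.40.)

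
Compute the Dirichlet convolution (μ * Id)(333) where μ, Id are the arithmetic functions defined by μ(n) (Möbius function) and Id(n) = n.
(μ * Id)(333) = 216

Divisors of 333: [1, 3, 9, 37, 111, 333]. For each d | 333:
  d = 1: μ(1) · Id(333/1) = 1 · 333 = 333
  d = 3: μ(3) · Id(333/3) = -1 · 111 = -111
  d = 9: μ(9) · Id(333/9) = 0 · 37 = 0
  d = 37: μ(37) · Id(333/37) = -1 · 9 = -9
  d = 111: μ(111) · Id(333/111) = 1 · 3 = 3
  d = 333: μ(333) · Id(333/333) = 0 · 1 = 0
Summing: (μ * Id)(333) = 333 + -111 + 0 + -9 + 3 + 0 = 216.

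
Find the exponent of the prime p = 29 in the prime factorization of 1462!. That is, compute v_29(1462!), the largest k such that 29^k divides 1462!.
v_29(1462!) = 51

Legendre's formula: v_p(n!) = Σ_{k ≥ 1} ⌊n / p^k⌋. For p = 29, n = 1462, the terms are:
  ⌊1462/29^1⌋ = ⌊1462/29⌋ = 50
  ⌊1462/29^2⌋ = ⌊1462/841⌋ = 1
(the next term ⌊1462/29^3⌋ = 0, terminating the sum). Summing: v_29(1462!) = 50 + 1 = 51.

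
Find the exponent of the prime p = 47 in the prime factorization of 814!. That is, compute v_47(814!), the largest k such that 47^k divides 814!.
v_47(814!) = 17

Legendre's formula: v_p(n!) = Σ_{k ≥ 1} ⌊n / p^k⌋. For p = 47, n = 814, the terms are:
  ⌊814/47^1⌋ = ⌊814/47⌋ = 17
(the next term ⌊814/47^2⌋ = 0, terminating the sum). Summing: v_47(814!) = 17 = 17.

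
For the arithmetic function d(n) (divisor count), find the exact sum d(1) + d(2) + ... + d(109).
Σ_{n ≤ 109} d(n) = 530

Compute d(n) for each 1 ≤ n ≤ 109: d(1) = 1, d(2) = 2, d(3) = 2, d(4) = 3, d(5) = 2, d(6) = 4, d(7) = 2, d(8) = 4, d(9) = 3, d(10) = 4, d(11) = 2, d(12) = 6, d(13) = 2, d(14) = 4, d(15) = 4, d(16) = 5, d(17) = 2, d(18) = 6, d(19) = 2, d(20) = 6, d(21) = 4, d(22) = 4, d(23) = 2, d(24) = 8, d(25) = 3, d(26) = 4, d(27) = 4, d(28) = 6, d(29) = 2, d(30) = 8, d(31) = 2, d(32) = 6, d(33) = 4, d(34) = 4, d(35) = 4, d(36) = 9, d(37) = 2, d(38) = 4, d(39) = 4, d(40) = 8, d(41) = 2, d(42) = 8, d(43) = 2, d(44) = 6, d(45) = 6, d(46) = 4, d(47) = 2, d(48) = 10, d(49) = 3, d(50) = 6, d(51) = 4, d(52) = 6, d(53) = 2, d(54) = 8, d(55) = 4, d(56) = 8, d(57) = 4, d(58) = 4, d(59) = 2, d(60) = 12, d(61) = 2, d(62) = 4, d(63) = 6, d(64) = 7, d(65) = 4, d(66) = 8, d(67) = 2, d(68) = 6, d(69) = 4, d(70) = 8, d(71) = 2, d(72) = 12, d(73) = 2, d(74) = 4, d(75) = 6, d(76) = 6, d(77) = 4, d(78) = 8, d(79) = 2, d(80) = 10, d(81) = 5, d(82) = 4, d(83) = 2, d(84) = 12, d(85) = 4, d(86) = 4, d(87) = 4, d(88) = 8, d(89) = 2, d(90) = 12, d(91) = 4, d(92) = 6, d(93) = 4, d(94) = 4, d(95) = 4, d(96) = 12, d(97) = 2, d(98) = 6, d(99) = 6, d(100) = 9, d(101) = 2, d(102) = 8, d(103) = 2, d(104) = 8, d(105) = 8, d(106) = 4, d(107) = 2, d(108) = 12, d(109) = 2. Summing all 109 values: 530. (Dirichlet's divisor formula: Σ_{n ≤ x} d(n) = x ln(x) + (2γ − 1) x + O(√x). For x = 109, the asymptotic estimate is ≈ 528.19.)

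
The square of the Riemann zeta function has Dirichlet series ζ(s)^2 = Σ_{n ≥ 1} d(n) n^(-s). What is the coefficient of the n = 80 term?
d(80) = 10

ζ(s)^2 = (Σ 1/m^s)(Σ 1/k^s). The coefficient of 1/n^s in the product is the number of ordered pairs (m, k) with mk = n, which equals d(n). For n = 80, divisors are [1, 2, 4, 5, 8, 10, 16, 20, 40, 80], so d(80) = 10.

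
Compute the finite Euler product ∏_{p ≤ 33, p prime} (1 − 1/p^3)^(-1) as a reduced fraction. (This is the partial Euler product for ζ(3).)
∏ = 209363023479599225665/174187638420315512832

The primes p ≤ 33 are [2, 3, 5, 7, 11, 13, 17, 19, 23, 29, 31]. For each prime, (1 − 1/p^3)^(-1) = p^3 / (p^3 − 1). The product is (1 − 1/2^3)^(-1), (1 − 1/3^3)^(-1), (1 − 1/5^3)^(-1), (1 − 1/7^3)^(-1), (1 − 1/11^3)^(-1), (1 − 1/13^3)^(-1), (1 − 1/17^3)^(-1), (1 − 1/19^3)^(-1), (1 − 1/23^3)^(-1), (1 − 1/29^3)^(-1), (1 − 1/31^3)^(-1) = ∏ p^3 / (p^3 − 1) = 209363023479599225665/174187638420315512832.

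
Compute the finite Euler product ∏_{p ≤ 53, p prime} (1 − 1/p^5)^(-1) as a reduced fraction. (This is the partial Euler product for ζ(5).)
∏ = 16271272514460981588256692497708850770212394550299268449499486458883457010851/15691809316785373562301814354101424660311534867697905028310662923501211484160

The primes p ≤ 53 are [2, 3, 5, 7, 11, 13, 17, 19, 23, 29, 31, 37, 41, 43, 47, 53]. For each prime, (1 − 1/p^5)^(-1) = p^5 / (p^5 − 1). The product is (1 − 1/2^5)^(-1), (1 − 1/3^5)^(-1), (1 − 1/5^5)^(-1), (1 − 1/7^5)^(-1), (1 − 1/11^5)^(-1), (1 − 1/13^5)^(-1), (1 − 1/17^5)^(-1), (1 − 1/19^5)^(-1), (1 − 1/23^5)^(-1), (1 − 1/29^5)^(-1), (1 − 1/31^5)^(-1), (1 − 1/37^5)^(-1), (1 − 1/41^5)^(-1), (1 − 1/43^5)^(-1), (1 − 1/47^5)^(-1), (1 − 1/53^5)^(-1) = ∏ p^5 / (p^5 − 1) = 16271272514460981588256692497708850770212394550299268449499486458883457010851/15691809316785373562301814354101424660311534867697905028310662923501211484160.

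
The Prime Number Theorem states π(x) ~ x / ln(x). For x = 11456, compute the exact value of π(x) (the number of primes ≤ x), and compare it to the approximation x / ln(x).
π(11456) = 1381;  x/ln(x) ≈ 1225.73;  relative error ≈ 11.24%.

Directly count primes up to 11456: π(11456) = 1381. The PNT approximation gives 11456/ln(11456) ≈ 11456/9.34627 ≈ 1225.73. Relative error (π(x) − x/ln(x)) / π(x) ≈ 11.24%; the approximation is known to undercount slightly (Li(x) is a better estimate).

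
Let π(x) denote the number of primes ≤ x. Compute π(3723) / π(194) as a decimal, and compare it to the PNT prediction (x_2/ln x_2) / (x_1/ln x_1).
π(3723)/π(194) = 519/44 ≈ 11.7955;  PNT prediction ≈ 12.2951.

π(194) = 44 and π(3723) = 519, so π(3723)/π(194) ≈ 11.7955. The PNT-predicted ratio is (3723/ln(3723)) / (194/ln(194)) ≈ 12.2951. The two agree to within a few percent, as expected.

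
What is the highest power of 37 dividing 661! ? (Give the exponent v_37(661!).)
v_37(661!) = 17

Legendre's formula: v_p(n!) = Σ_{k ≥ 1} ⌊n / p^k⌋. For p = 37, n = 661, the terms are:
  ⌊661/37^1⌋ = ⌊661/37⌋ = 17
(the next term ⌊661/37^2⌋ = 0, terminating the sum). Summing: v_37(661!) = 17 = 17.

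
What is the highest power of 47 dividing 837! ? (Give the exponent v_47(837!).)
v_47(837!) = 17

Legendre's formula: v_p(n!) = Σ_{k ≥ 1} ⌊n / p^k⌋. For p = 47, n = 837, the terms are:
  ⌊837/47^1⌋ = ⌊837/47⌋ = 17
(the next term ⌊837/47^2⌋ = 0, terminating the sum). Summing: v_47(837!) = 17 = 17.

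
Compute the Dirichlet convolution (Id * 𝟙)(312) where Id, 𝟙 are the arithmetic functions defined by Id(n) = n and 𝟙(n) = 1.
(Id * 𝟙)(312) = 840

Divisors of 312: [1, 2, 3, 4, 6, 8, 12, 13, 24, 26, 39, 52, 78, 104, 156, 312]. For each d | 312:
  d = 1: Id(1) · 𝟙(312/1) = 1 · 1 = 1
  d = 2: Id(2) · 𝟙(312/2) = 2 · 1 = 2
  d = 3: Id(3) · 𝟙(312/3) = 3 · 1 = 3
  d = 4: Id(4) · 𝟙(312/4) = 4 · 1 = 4
  d = 6: Id(6) · 𝟙(312/6) = 6 · 1 = 6
  d = 8: Id(8) · 𝟙(312/8) = 8 · 1 = 8
  d = 12: Id(12) · 𝟙(312/12) = 12 · 1 = 12
  d = 13: Id(13) · 𝟙(312/13) = 13 · 1 = 13
  d = 24: Id(24) · 𝟙(312/24) = 24 · 1 = 24
  d = 26: Id(26) · 𝟙(312/26) = 26 · 1 = 26
  d = 39: Id(39) · 𝟙(312/39) = 39 · 1 = 39
  d = 52: Id(52) · 𝟙(312/52) = 52 · 1 = 52
  d = 78: Id(78) · 𝟙(312/78) = 78 · 1 = 78
  d = 104: Id(104) · 𝟙(312/104) = 104 · 1 = 104
  d = 156: Id(156) · 𝟙(312/156) = 156 · 1 = 156
  d = 312: Id(312) · 𝟙(312/312) = 312 · 1 = 312
Summing: (Id * 𝟙)(312) = 1 + 2 + 3 + 4 + 6 + 8 + 12 + 13 + 24 + 26 + 39 + 52 + 78 + 104 + 156 + 312 = 840.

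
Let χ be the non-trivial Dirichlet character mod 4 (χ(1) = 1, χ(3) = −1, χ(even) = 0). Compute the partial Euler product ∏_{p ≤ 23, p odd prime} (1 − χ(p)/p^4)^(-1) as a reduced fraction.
∏ = 2907090265708363109850475/2939590979896221115088896

The odd primes p ≤ 23 are [3, 5, 7, 11, 13, 17, 19, 23]. For each, χ(p) = 1 if p ≡ 1 mod 4, χ(p) = −1 if p ≡ 3 mod 4. Taking (1 − χ(p)/p^4)^(-1) = p^4/(p^4 − χ(p)): (1 − (-1)/3^4)^(-1) · (1 − (1)/5^4)^(-1) · (1 − (-1)/7^4)^(-1) · (1 − (-1)/11^4)^(-1) · (1 − (1)/13^4)^(-1) · (1 − (1)/17^4)^(-1) · (1 − (-1)/19^4)^(-1) · (1 − (-1)/23^4)^(-1) = 2907090265708363109850475/2939590979896221115088896.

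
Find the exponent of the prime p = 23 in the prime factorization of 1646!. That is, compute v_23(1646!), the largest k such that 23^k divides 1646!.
v_23(1646!) = 74

Legendre's formula: v_p(n!) = Σ_{k ≥ 1} ⌊n / p^k⌋. For p = 23, n = 1646, the terms are:
  ⌊1646/23^1⌋ = ⌊1646/23⌋ = 71
  ⌊1646/23^2⌋ = ⌊1646/529⌋ = 3
(the next term ⌊1646/23^3⌋ = 0, terminating the sum). Summing: v_23(1646!) = 71 + 3 = 74.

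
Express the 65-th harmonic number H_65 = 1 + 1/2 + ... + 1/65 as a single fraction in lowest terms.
H_65 = 625192648726870088010174299/131362987122535807501262400

Direct summation: H_65 = 1 + 1/2 + ... + 1/65. The least common denominator is lcm(1, ..., 65) = 1182266884102822267511361600; over this denominator the numerator is 1182266884102822267511361600 + 591133442051411133755680800 + 394088961367607422503787200 + 295566721025705566877840400 + 236453376820564453502272320 + 197044480683803711251893600 + 168895269157546038215908800 + 147783360512852783438920200 + 131362987122535807501262400 + 118226688410282226751136160 + 107478807645711115228305600 + 98522240341901855625946800 + 90943606469447866731643200 + 84447634578773019107954400 + 78817792273521484500757440 + 73891680256426391719460100 + 69545110829577780441844800 + 65681493561267903750631200 + 62224572847516961447966400 + 59113344205141113375568080 + 56298423052515346071969600 + 53739403822855557614152800 + 51402908004470533370059200 + 49261120170950927812973400 + 47290675364112890700454464 + 45471803234723933365821600 + 43787662374178602500420800 + 42223817289386509553977200 + 40767823589752491983150400 + 39408896136760742250378720 + 38137641422671686048753600 + 36945840128213195859730050 + 35826269215237038409435200 + 34772555414788890220922400 + 33779053831509207643181760 + 32840746780633951875315600 + 31953159029806007230036800 + 31112286423758480723983200 + 30314535489815955577214400 + 29556672102570556687784040 + 28835777661044445549057600 + 28149211526257673035984800 + 27494578700065634128171200 + 26869701911427778807076400 + 26272597424507161500252480 + 25701454002235266685029600 + 25154614555379197181092800 + 24630560085475463906486700 + 24127895593935148316558400 + 23645337682056445350227232 + 23181703609859260147281600 + 22735901617361966682910800 + 22306922341562684292667200 + 21893831187089301250210400 + 21495761529142223045661120 + 21111908644693254776988600 + 20741524282505653815988800 + 20383911794876245991575200 + 20038421764454614703582400 + 19704448068380371125189360 + 19381424329554463401825600 + 19068820711335843024376800 + 18766141017505115357323200 + 18472920064106597929865025 + 18188721293889573346328640 = 5626733838541830792091568691, so H_65 = 5626733838541830792091568691/1182266884102822267511361600; reducing by gcd(5626733838541830792091568691, 1182266884102822267511361600) = 9 gives 625192648726870088010174299/131362987122535807501262400 ≈ 4.75928. (The PNT-adjacent estimate ln(65) + γ ≈ 4.75160 matches within O(1/n).)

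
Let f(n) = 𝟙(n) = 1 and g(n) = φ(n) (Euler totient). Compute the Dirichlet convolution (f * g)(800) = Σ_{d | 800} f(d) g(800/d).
(𝟙 * φ)(800) = 800

Divisors of 800: [1, 2, 4, 5, 8, 10, 16, 20, 25, 32, 40, 50, 80, 100, 160, 200, 400, 800]. For each d | 800:
  d = 1: 𝟙(1) · φ(800/1) = 1 · 320 = 320
  d = 2: 𝟙(2) · φ(800/2) = 1 · 160 = 160
  d = 4: 𝟙(4) · φ(800/4) = 1 · 80 = 80
  d = 5: 𝟙(5) · φ(800/5) = 1 · 64 = 64
  d = 8: 𝟙(8) · φ(800/8) = 1 · 40 = 40
  d = 10: 𝟙(10) · φ(800/10) = 1 · 32 = 32
  d = 16: 𝟙(16) · φ(800/16) = 1 · 20 = 20
  d = 20: 𝟙(20) · φ(800/20) = 1 · 16 = 16
  d = 25: 𝟙(25) · φ(800/25) = 1 · 16 = 16
  d = 32: 𝟙(32) · φ(800/32) = 1 · 20 = 20
  d = 40: 𝟙(40) · φ(800/40) = 1 · 8 = 8
  d = 50: 𝟙(50) · φ(800/50) = 1 · 8 = 8
  d = 80: 𝟙(80) · φ(800/80) = 1 · 4 = 4
  d = 100: 𝟙(100) · φ(800/100) = 1 · 4 = 4
  d = 160: 𝟙(160) · φ(800/160) = 1 · 4 = 4
  d = 200: 𝟙(200) · φ(800/200) = 1 · 2 = 2
  d = 400: 𝟙(400) · φ(800/400) = 1 · 1 = 1
  d = 800: 𝟙(800) · φ(800/800) = 1 · 1 = 1
Summing: (𝟙 * φ)(800) = 320 + 160 + 80 + 64 + 40 + 32 + 20 + 16 + 16 + 20 + 8 + 8 + 4 + 4 + 4 + 2 + 1 + 1 = 800.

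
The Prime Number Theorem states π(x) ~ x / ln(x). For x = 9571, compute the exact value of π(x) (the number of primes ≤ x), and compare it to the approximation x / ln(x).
π(9571) = 1183;  x/ln(x) ≈ 1044.13;  relative error ≈ 11.74%.

Directly count primes up to 9571: π(9571) = 1183. The PNT approximation gives 9571/ln(9571) ≈ 9571/9.16649 ≈ 1044.13. Relative error (π(x) − x/ln(x)) / π(x) ≈ 11.74%; the approximation is known to undercount slightly (Li(x) is a better estimate).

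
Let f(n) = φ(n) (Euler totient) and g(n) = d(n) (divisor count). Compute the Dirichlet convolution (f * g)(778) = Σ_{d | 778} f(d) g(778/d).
(φ * d)(778) = 1170

Divisors of 778: [1, 2, 389, 778]. For each d | 778:
  d = 1: φ(1) · d(778/1) = 1 · 4 = 4
  d = 2: φ(2) · d(778/2) = 1 · 2 = 2
  d = 389: φ(389) · d(778/389) = 388 · 2 = 776
  d = 778: φ(778) · d(778/778) = 388 · 1 = 388
Summing: (φ * d)(778) = 4 + 2 + 776 + 388 = 1170.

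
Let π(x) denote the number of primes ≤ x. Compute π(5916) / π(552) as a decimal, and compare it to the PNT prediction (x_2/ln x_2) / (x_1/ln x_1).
π(5916)/π(552) = 777/101 ≈ 7.6931;  PNT prediction ≈ 7.7906.

π(552) = 101 and π(5916) = 777, so π(5916)/π(552) ≈ 7.6931. The PNT-predicted ratio is (5916/ln(5916)) / (552/ln(552)) ≈ 7.7906. The two agree to within a few percent, as expected.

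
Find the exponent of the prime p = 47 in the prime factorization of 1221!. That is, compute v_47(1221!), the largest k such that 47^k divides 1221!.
v_47(1221!) = 25

Legendre's formula: v_p(n!) = Σ_{k ≥ 1} ⌊n / p^k⌋. For p = 47, n = 1221, the terms are:
  ⌊1221/47^1⌋ = ⌊1221/47⌋ = 25
(the next term ⌊1221/47^2⌋ = 0, terminating the sum). Summing: v_47(1221!) = 25 = 25.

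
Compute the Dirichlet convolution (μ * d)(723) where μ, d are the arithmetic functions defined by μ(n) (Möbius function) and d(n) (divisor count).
(μ * d)(723) = 1

Divisors of 723: [1, 3, 241, 723]. For each d | 723:
  d = 1: μ(1) · d(723/1) = 1 · 4 = 4
  d = 3: μ(3) · d(723/3) = -1 · 2 = -2
  d = 241: μ(241) · d(723/241) = -1 · 2 = -2
  d = 723: μ(723) · d(723/723) = 1 · 1 = 1
Summing: (μ * d)(723) = 4 + -2 + -2 + 1 = 1.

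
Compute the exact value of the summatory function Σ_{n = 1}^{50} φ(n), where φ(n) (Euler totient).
Σ_{n ≤ 50} φ(n) = 774

Compute φ(n) for each 1 ≤ n ≤ 50: φ(1) = 1, φ(2) = 1, φ(3) = 2, φ(4) = 2, φ(5) = 4, φ(6) = 2, φ(7) = 6, φ(8) = 4, φ(9) = 6, φ(10) = 4, φ(11) = 10, φ(12) = 4, φ(13) = 12, φ(14) = 6, φ(15) = 8, φ(16) = 8, φ(17) = 16, φ(18) = 6, φ(19) = 18, φ(20) = 8, φ(21) = 12, φ(22) = 10, φ(23) = 22, φ(24) = 8, φ(25) = 20, φ(26) = 12, φ(27) = 18, φ(28) = 12, φ(29) = 28, φ(30) = 8, φ(31) = 30, φ(32) = 16, φ(33) = 20, φ(34) = 16, φ(35) = 24, φ(36) = 12, φ(37) = 36, φ(38) = 18, φ(39) = 24, φ(40) = 16, φ(41) = 40, φ(42) = 12, φ(43) = 42, φ(44) = 20, φ(45) = 24, φ(46) = 22, φ(47) = 46, φ(48) = 16, φ(49) = 42, φ(50) = 20. Summing all 50 values: 774. (Average order: Σ_{n ≤ x} φ(n) ~ (3/π²) x². For x = 50, (3/π²)·50² ≈ 759.91.)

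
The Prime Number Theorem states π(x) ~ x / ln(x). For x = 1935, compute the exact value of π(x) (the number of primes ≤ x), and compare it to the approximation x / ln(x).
π(1935) = 295;  x/ln(x) ≈ 255.69;  relative error ≈ 13.33%.

Directly count primes up to 1935: π(1935) = 295. The PNT approximation gives 1935/ln(1935) ≈ 1935/7.56786 ≈ 255.69. Relative error (π(x) − x/ln(x)) / π(x) ≈ 13.33%; the approximation is known to undercount slightly (Li(x) is a better estimate).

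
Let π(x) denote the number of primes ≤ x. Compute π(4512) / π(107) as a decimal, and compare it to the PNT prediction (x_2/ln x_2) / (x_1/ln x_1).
π(4512)/π(107) = 611/28 ≈ 21.8214;  PNT prediction ≈ 23.4173.

π(107) = 28 and π(4512) = 611, so π(4512)/π(107) ≈ 21.8214. The PNT-predicted ratio is (4512/ln(4512)) / (107/ln(107)) ≈ 23.4173. The two agree to within a few percent, as expected.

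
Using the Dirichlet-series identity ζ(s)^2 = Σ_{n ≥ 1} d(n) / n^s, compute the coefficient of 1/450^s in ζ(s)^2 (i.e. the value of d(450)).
d(450) = 18

ζ(s)^2 = (Σ 1/m^s)(Σ 1/k^s). The coefficient of 1/n^s in the product is the number of ordered pairs (m, k) with mk = n, which equals d(n). For n = 450, divisors are [1, 2, 3, 5, 6, 9, 10, 15, 18, 25, 30, 45, 50, 75, 90, 150, 225, 450], so d(450) = 18.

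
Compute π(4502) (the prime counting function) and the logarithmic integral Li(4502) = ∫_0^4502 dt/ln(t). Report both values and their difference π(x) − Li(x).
π(4502) = 610;  Li(4502) ≈ 625.45;  π(x) − Li(x) ≈ -15.45.

Direct count of primes ≤ 4502 gives π(4502) = 610. Numerical evaluation of the logarithmic integral gives Li(4502) ≈ 625.45. The difference π(x) − Li(x) ≈ -15.45 is typically negative for small/moderate x (Li(x) overestimates), though Littlewood's theorem shows this sign changes infinitely often.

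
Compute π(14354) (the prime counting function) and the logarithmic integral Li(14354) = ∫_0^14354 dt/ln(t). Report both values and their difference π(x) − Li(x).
π(14354) = 1683;  Li(14354) ≈ 1709.29;  π(x) − Li(x) ≈ -26.29.

Direct count of primes ≤ 14354 gives π(14354) = 1683. Numerical evaluation of the logarithmic integral gives Li(14354) ≈ 1709.29. The difference π(x) − Li(x) ≈ -26.29 is typically negative for small/moderate x (Li(x) overestimates), though Littlewood's theorem shows this sign changes infinitely often.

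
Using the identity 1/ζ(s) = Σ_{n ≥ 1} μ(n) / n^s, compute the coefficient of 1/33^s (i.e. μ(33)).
μ(33) = 1

Factor n = 33 = 3 · 11. μ(n) = 0 if any exponent ≥ 2 (not squarefree); otherwise μ(n) = (−1)^{ω(n)} where ω(n) is the number of distinct prime factors. Applying: μ(33) = 1.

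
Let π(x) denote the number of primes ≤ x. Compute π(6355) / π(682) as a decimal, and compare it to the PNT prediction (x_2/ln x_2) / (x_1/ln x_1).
π(6355)/π(682) = 827/123 ≈ 6.7236;  PNT prediction ≈ 6.9432.

π(682) = 123 and π(6355) = 827, so π(6355)/π(682) ≈ 6.7236. The PNT-predicted ratio is (6355/ln(6355)) / (682/ln(682)) ≈ 6.9432. The two agree to within a few percent, as expected.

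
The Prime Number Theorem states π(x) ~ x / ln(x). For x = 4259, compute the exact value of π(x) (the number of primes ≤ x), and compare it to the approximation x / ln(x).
π(4259) = 584;  x/ln(x) ≈ 509.65;  relative error ≈ 12.73%.

Directly count primes up to 4259: π(4259) = 584. The PNT approximation gives 4259/ln(4259) ≈ 4259/8.35679 ≈ 509.65. Relative error (π(x) − x/ln(x)) / π(x) ≈ 12.73%; the approximation is known to undercount slightly (Li(x) is a better estimate).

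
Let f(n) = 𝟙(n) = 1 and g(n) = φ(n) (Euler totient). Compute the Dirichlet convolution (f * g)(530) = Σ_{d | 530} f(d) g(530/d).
(𝟙 * φ)(530) = 530

Divisors of 530: [1, 2, 5, 10, 53, 106, 265, 530]. For each d | 530:
  d = 1: 𝟙(1) · φ(530/1) = 1 · 208 = 208
  d = 2: 𝟙(2) · φ(530/2) = 1 · 208 = 208
  d = 5: 𝟙(5) · φ(530/5) = 1 · 52 = 52
  d = 10: 𝟙(10) · φ(530/10) = 1 · 52 = 52
  d = 53: 𝟙(53) · φ(530/53) = 1 · 4 = 4
  d = 106: 𝟙(106) · φ(530/106) = 1 · 4 = 4
  d = 265: 𝟙(265) · φ(530/265) = 1 · 1 = 1
  d = 530: 𝟙(530) · φ(530/530) = 1 · 1 = 1
Summing: (𝟙 * φ)(530) = 208 + 208 + 52 + 52 + 4 + 4 + 1 + 1 = 530.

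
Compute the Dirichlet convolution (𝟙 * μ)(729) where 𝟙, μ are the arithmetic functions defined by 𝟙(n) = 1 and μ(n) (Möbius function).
(𝟙 * μ)(729) = 0

Divisors of 729: [1, 3, 9, 27, 81, 243, 729]. For each d | 729:
  d = 1: 𝟙(1) · μ(729/1) = 1 · 0 = 0
  d = 3: 𝟙(3) · μ(729/3) = 1 · 0 = 0
  d = 9: 𝟙(9) · μ(729/9) = 1 · 0 = 0
  d = 27: 𝟙(27) · μ(729/27) = 1 · 0 = 0
  d = 81: 𝟙(81) · μ(729/81) = 1 · 0 = 0
  d = 243: 𝟙(243) · μ(729/243) = 1 · -1 = -1
  d = 729: 𝟙(729) · μ(729/729) = 1 · 1 = 1
Summing: (𝟙 * μ)(729) = 0 + 0 + 0 + 0 + 0 + -1 + 1 = 0.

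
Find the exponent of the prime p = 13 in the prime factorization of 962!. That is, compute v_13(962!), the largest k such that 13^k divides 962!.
v_13(962!) = 79

Legendre's formula: v_p(n!) = Σ_{k ≥ 1} ⌊n / p^k⌋. For p = 13, n = 962, the terms are:
  ⌊962/13^1⌋ = ⌊962/13⌋ = 74
  ⌊962/13^2⌋ = ⌊962/169⌋ = 5
(the next term ⌊962/13^3⌋ = 0, terminating the sum). Summing: v_13(962!) = 74 + 5 = 79.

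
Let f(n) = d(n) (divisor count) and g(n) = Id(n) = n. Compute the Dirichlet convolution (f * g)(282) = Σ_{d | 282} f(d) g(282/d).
(d * Id)(282) = 980

Divisors of 282: [1, 2, 3, 6, 47, 94, 141, 282]. For each d | 282:
  d = 1: d(1) · Id(282/1) = 1 · 282 = 282
  d = 2: d(2) · Id(282/2) = 2 · 141 = 282
  d = 3: d(3) · Id(282/3) = 2 · 94 = 188
  d = 6: d(6) · Id(282/6) = 4 · 47 = 188
  d = 47: d(47) · Id(282/47) = 2 · 6 = 12
  d = 94: d(94) · Id(282/94) = 4 · 3 = 12
  d = 141: d(141) · Id(282/141) = 4 · 2 = 8
  d = 282: d(282) · Id(282/282) = 8 · 1 = 8
Summing: (d * Id)(282) = 282 + 282 + 188 + 188 + 12 + 12 + 8 + 8 = 980.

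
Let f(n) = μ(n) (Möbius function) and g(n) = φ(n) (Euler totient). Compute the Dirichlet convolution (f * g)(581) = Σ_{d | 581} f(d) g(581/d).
(μ * φ)(581) = 405

Divisors of 581: [1, 7, 83, 581]. For each d | 581:
  d = 1: μ(1) · φ(581/1) = 1 · 492 = 492
  d = 7: μ(7) · φ(581/7) = -1 · 82 = -82
  d = 83: μ(83) · φ(581/83) = -1 · 6 = -6
  d = 581: μ(581) · φ(581/581) = 1 · 1 = 1
Summing: (μ * φ)(581) = 492 + -82 + -6 + 1 = 405.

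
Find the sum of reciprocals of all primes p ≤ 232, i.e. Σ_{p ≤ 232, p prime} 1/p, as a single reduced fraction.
Σ 1/p = 37527519788898476695193360507423991967783840502510585362878348092116031948860199524739442233/19078266889580195013601891820992757757219839668357012055907516904309700014933909014729740190

π(232) = 50, so the primes ≤ 232 are [2, 3, 5, 7, 11, 13, 17, 19, 23, 29, 31, 37, 41, 43, 47, 53, 59, 61, 67, 71, 73, 79, 83, 89, 97, 101, 103, 107, 109, 113, 127, 131, 137, 139, 149, 151, 157, 163, 167, 173, 179, 181, 191, 193, 197, 199, 211, 223, 227, 229]. Summing 1/p over these primes: 37527519788898476695193360507423991967783840502510585362878348092116031948860199524739442233/19078266889580195013601891820992757757219839668357012055907516904309700014933909014729740190 ≈ 1.9670. Mertens estimate ln ln(232) + 0.2615 ≈ 1.9565.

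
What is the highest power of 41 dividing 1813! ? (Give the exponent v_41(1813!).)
v_41(1813!) = 45

Legendre's formula: v_p(n!) = Σ_{k ≥ 1} ⌊n / p^k⌋. For p = 41, n = 1813, the terms are:
  ⌊1813/41^1⌋ = ⌊1813/41⌋ = 44
  ⌊1813/41^2⌋ = ⌊1813/1681⌋ = 1
(the next term ⌊1813/41^3⌋ = 0, terminating the sum). Summing: v_41(1813!) = 44 + 1 = 45.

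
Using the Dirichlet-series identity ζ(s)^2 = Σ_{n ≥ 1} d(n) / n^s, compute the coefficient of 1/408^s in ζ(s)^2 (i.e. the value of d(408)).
d(408) = 16

ζ(s)^2 = (Σ 1/m^s)(Σ 1/k^s). The coefficient of 1/n^s in the product is the number of ordered pairs (m, k) with mk = n, which equals d(n). For n = 408, divisors are [1, 2, 3, 4, 6, 8, 12, 17, 24, 34, 51, 68, 102, 136, 204, 408], so d(408) = 16.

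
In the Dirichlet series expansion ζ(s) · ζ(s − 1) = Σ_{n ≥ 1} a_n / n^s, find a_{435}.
σ(435) = 720

In the product (Σ m^0/m^s)(Σ k / k^s) = Σ (Σ_{d | n} d) / n^s, the coefficient of 1/n^s is σ(n) = Σ_{d | n} d. For n = 435, divisors are [1, 3, 5, 15, 29, 87, 145, 435]; summing: σ(435) = 720.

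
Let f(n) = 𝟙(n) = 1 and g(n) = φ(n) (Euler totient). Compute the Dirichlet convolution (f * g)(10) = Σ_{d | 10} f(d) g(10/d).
(𝟙 * φ)(10) = 10

Divisors of 10: [1, 2, 5, 10]. For each d | 10:
  d = 1: 𝟙(1) · φ(10/1) = 1 · 4 = 4
  d = 2: 𝟙(2) · φ(10/2) = 1 · 4 = 4
  d = 5: 𝟙(5) · φ(10/5) = 1 · 1 = 1
  d = 10: 𝟙(10) · φ(10/10) = 1 · 1 = 1
Summing: (𝟙 * φ)(10) = 4 + 4 + 1 + 1 = 10.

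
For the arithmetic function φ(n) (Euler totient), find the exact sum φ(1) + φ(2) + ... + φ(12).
Σ_{n ≤ 12} φ(n) = 46

Compute φ(n) for each 1 ≤ n ≤ 12: φ(1) = 1, φ(2) = 1, φ(3) = 2, φ(4) = 2, φ(5) = 4, φ(6) = 2, φ(7) = 6, φ(8) = 4, φ(9) = 6, φ(10) = 4, φ(11) = 10, φ(12) = 4. Summing all 12 values: 46. (Average order: Σ_{n ≤ x} φ(n) ~ (3/π²) x². For x = 12, (3/π²)·12² ≈ 43.77.)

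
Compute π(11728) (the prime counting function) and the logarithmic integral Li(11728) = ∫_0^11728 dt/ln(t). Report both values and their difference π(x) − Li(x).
π(11728) = 1407;  Li(11728) ≈ 1432.11;  π(x) − Li(x) ≈ -25.11.

Direct count of primes ≤ 11728 gives π(11728) = 1407. Numerical evaluation of the logarithmic integral gives Li(11728) ≈ 1432.11. The difference π(x) − Li(x) ≈ -25.11 is typically negative for small/moderate x (Li(x) overestimates), though Littlewood's theorem shows this sign changes infinitely often.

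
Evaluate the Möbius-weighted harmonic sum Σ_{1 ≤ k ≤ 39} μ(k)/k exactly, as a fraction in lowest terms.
Σ μ(k)/k = 124873406579/2473579378270

Values of μ(k) for 1 ≤ k ≤ 39: μ(1) = 1, μ(2) = -1, μ(3) = -1, μ(5) = -1, μ(6) = 1, μ(7) = -1, μ(10) = 1, μ(11) = -1, μ(13) = -1, μ(14) = 1, μ(15) = 1, μ(17) = -1, μ(19) = -1, μ(21) = 1, μ(22) = 1, μ(23) = -1, μ(26) = 1, μ(29) = -1, μ(30) = -1, μ(31) = -1, μ(33) = 1, μ(34) = 1, μ(35) = 1, μ(37) = -1, μ(38) = 1, μ(39) = 1, with μ = 0 on non-squarefree integers. Summing μ(k)/k for k where μ(k) ≠ 0 gives 124873406579/2473579378270 ≈ 0.0505. (PNT ⟺ this sum → 0 as n → ∞.)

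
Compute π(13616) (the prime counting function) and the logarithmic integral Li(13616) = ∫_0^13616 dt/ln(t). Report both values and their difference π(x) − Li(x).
π(13616) = 1609;  Li(13616) ≈ 1631.98;  π(x) − Li(x) ≈ -22.98.

Direct count of primes ≤ 13616 gives π(13616) = 1609. Numerical evaluation of the logarithmic integral gives Li(13616) ≈ 1631.98. The difference π(x) − Li(x) ≈ -22.98 is typically negative for small/moderate x (Li(x) overestimates), though Littlewood's theorem shows this sign changes infinitely often.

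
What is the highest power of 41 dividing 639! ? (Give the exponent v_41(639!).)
v_41(639!) = 15

Legendre's formula: v_p(n!) = Σ_{k ≥ 1} ⌊n / p^k⌋. For p = 41, n = 639, the terms are:
  ⌊639/41^1⌋ = ⌊639/41⌋ = 15
(the next term ⌊639/41^2⌋ = 0, terminating the sum). Summing: v_41(639!) = 15 = 15.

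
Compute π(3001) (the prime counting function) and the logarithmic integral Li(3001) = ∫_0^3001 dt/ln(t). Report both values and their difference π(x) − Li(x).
π(3001) = 431;  Li(3001) ≈ 442.88;  π(x) − Li(x) ≈ -11.88.

Direct count of primes ≤ 3001 gives π(3001) = 431. Numerical evaluation of the logarithmic integral gives Li(3001) ≈ 442.88. The difference π(x) − Li(x) ≈ -11.88 is typically negative for small/moderate x (Li(x) overestimates), though Littlewood's theorem shows this sign changes infinitely often.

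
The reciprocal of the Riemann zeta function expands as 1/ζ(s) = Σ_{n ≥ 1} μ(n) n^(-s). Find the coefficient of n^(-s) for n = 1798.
μ(1798) = -1

Factor n = 1798 = 2 · 29 · 31. μ(n) = 0 if any exponent ≥ 2 (not squarefree); otherwise μ(n) = (−1)^{ω(n)} where ω(n) is the number of distinct prime factors. Applying: μ(1798) = -1.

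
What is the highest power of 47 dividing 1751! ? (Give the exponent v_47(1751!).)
v_47(1751!) = 37

Legendre's formula: v_p(n!) = Σ_{k ≥ 1} ⌊n / p^k⌋. For p = 47, n = 1751, the terms are:
  ⌊1751/47^1⌋ = ⌊1751/47⌋ = 37
(the next term ⌊1751/47^2⌋ = 0, terminating the sum). Summing: v_47(1751!) = 37 = 37.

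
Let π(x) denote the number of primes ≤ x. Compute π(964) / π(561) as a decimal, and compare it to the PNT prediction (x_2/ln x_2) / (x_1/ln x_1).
π(964)/π(561) = 162/102 ≈ 1.5882;  PNT prediction ≈ 1.5830.

π(561) = 102 and π(964) = 162, so π(964)/π(561) ≈ 1.5882. The PNT-predicted ratio is (964/ln(964)) / (561/ln(561)) ≈ 1.5830. The two agree to within a few percent, as expected.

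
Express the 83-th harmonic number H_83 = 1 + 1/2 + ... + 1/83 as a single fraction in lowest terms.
H_83 = 3672441655127796364812512959533039359/734184632222154704090370027645633600

Direct summation: H_83 = 1 + 1/2 + ... + 1/83. The least common denominator is lcm(1, ..., 83) = 8076030954443701744994070304101969600; over this denominator the numerator is 8076030954443701744994070304101969600 + 4038015477221850872497035152050984800 + 2692010318147900581664690101367323200 + 2019007738610925436248517576025492400 + 1615206190888740348998814060820393920 + 1346005159073950290832345050683661600 + 1153718707777671677856295757728852800 + 1009503869305462718124258788012746200 + 897336772715966860554896700455774400 + 807603095444370174499407030410196960 + 734184632222154704090370027645633600 + 673002579536975145416172525341830800 + 621233150341823211153390023392459200 + 576859353888835838928147878864426400 + 538402063629580116332938020273464640 + 504751934652731359062129394006373100 + 475060644379041279117298253182468800 + 448668386357983430277448350227887200 + 425054260760194828683898437057998400 + 403801547722185087249703515205098480 + 384572902592557225952098585909617600 + 367092316111077352045185013822816800 + 351131780627987032391046534960955200 + 336501289768487572708086262670915400 + 323041238177748069799762812164078784 + 310616575170911605576695011696229600 + 299112257571988953518298900151924800 + 288429676944417919464073939432213200 + 278483826015300060172209320831102400 + 269201031814790058166469010136732320 + 260517127562700056290131300132321600 + 252375967326365679531064697003186550 + 244728210740718234696790009215211200 + 237530322189520639558649126591234400 + 230743741555534335571259151545770560 + 224334193178991715138724175113943600 + 218271106876856803918758656867620800 + 212527130380097414341949218528999200 + 207077716780607737051130007797486400 + 201900773861092543624851757602549240 + 196976364742529310853513909856145600 + 192286451296278612976049292954808800 + 187814673359155854534745821025627200 + 183546158055538676022592506911408400 + 179467354543193372110979340091154880 + 175565890313993516195523267480477600 + 171830445839227696702001495831956800 + 168250644884243786354043131335457700 + 164816958253953096836613679675550400 + 161520619088874034899881406082039392 + 158353548126347093039099417727489600 + 155308287585455802788347505848114800 + 152377942536673617830076798190603200 + 149556128785994476759149450075962400 + 146836926444430940818074005529126720 + 144214838472208959732036969716106600 + 141684753586731609561299479019332800 + 139241913007650030086104660415551200 + 136881880583791554999899496679694400 + 134600515907395029083234505068366160 + 132393950072847569590066726296753600 + 130258563781350028145065650066160800 + 128190967530852408650699528636539200 + 126187983663182839765532348501593275 + 124246630068364642230678004678491840 + 122364105370359117348395004607605600 + 120537775439458234999911497076148800 + 118765161094760319779324563295617200 + 117043926875995677463682178320318400 + 115371870777767167785629575772885280 + 113746914851319742887240426818337600 + 112167096589495857569362087556971800 + 110630561019776736232795483617835200 + 109135553438428401959379328433810400 + 107680412725916023266587604054692928 + 106263565190048707170974609264499600 + 104883518888879243441481432520804800 + 103538858390303868525565003898743200 + 102228239929667110696127472203822400 + 100950386930546271812425878801274620 + 99704085857329651172766300050641600 + 98488182371264655426756954928072800 + 97301577764381948734868316916891200 = 40396858206405760012937642554863432949, so H_83 = 40396858206405760012937642554863432949/8076030954443701744994070304101969600; reducing by gcd(40396858206405760012937642554863432949, 8076030954443701744994070304101969600) = 11 gives 3672441655127796364812512959533039359/734184632222154704090370027645633600 ≈ 5.00207. (The PNT-adjacent estimate ln(83) + γ ≈ 4.99606 matches within O(1/n).)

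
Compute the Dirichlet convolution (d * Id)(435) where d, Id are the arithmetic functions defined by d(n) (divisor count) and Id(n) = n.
(d * Id)(435) = 1085

Divisors of 435: [1, 3, 5, 15, 29, 87, 145, 435]. For each d | 435:
  d = 1: d(1) · Id(435/1) = 1 · 435 = 435
  d = 3: d(3) · Id(435/3) = 2 · 145 = 290
  d = 5: d(5) · Id(435/5) = 2 · 87 = 174
  d = 15: d(15) · Id(435/15) = 4 · 29 = 116
  d = 29: d(29) · Id(435/29) = 2 · 15 = 30
  d = 87: d(87) · Id(435/87) = 4 · 5 = 20
  d = 145: d(145) · Id(435/145) = 4 · 3 = 12
  d = 435: d(435) · Id(435/435) = 8 · 1 = 8
Summing: (d * Id)(435) = 435 + 290 + 174 + 116 + 30 + 20 + 12 + 8 = 1085.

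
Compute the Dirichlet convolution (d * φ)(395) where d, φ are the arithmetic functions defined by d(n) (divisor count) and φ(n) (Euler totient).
(d * φ)(395) = 480

Divisors of 395: [1, 5, 79, 395]. For each d | 395:
  d = 1: d(1) · φ(395/1) = 1 · 312 = 312
  d = 5: d(5) · φ(395/5) = 2 · 78 = 156
  d = 79: d(79) · φ(395/79) = 2 · 4 = 8
  d = 395: d(395) · φ(395/395) = 4 · 1 = 4
Summing: (d * φ)(395) = 312 + 156 + 8 + 4 = 480.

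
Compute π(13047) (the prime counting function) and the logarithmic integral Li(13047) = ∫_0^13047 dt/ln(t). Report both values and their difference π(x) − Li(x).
π(13047) = 1554;  Li(13047) ≈ 1572.07;  π(x) − Li(x) ≈ -18.07.

Direct count of primes ≤ 13047 gives π(13047) = 1554. Numerical evaluation of the logarithmic integral gives Li(13047) ≈ 1572.07. The difference π(x) − Li(x) ≈ -18.07 is typically negative for small/moderate x (Li(x) overestimates), though Littlewood's theorem shows this sign changes infinitely often.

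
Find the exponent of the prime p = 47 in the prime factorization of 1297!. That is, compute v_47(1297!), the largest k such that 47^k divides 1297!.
v_47(1297!) = 27

Legendre's formula: v_p(n!) = Σ_{k ≥ 1} ⌊n / p^k⌋. For p = 47, n = 1297, the terms are:
  ⌊1297/47^1⌋ = ⌊1297/47⌋ = 27
(the next term ⌊1297/47^2⌋ = 0, terminating the sum). Summing: v_47(1297!) = 27 = 27.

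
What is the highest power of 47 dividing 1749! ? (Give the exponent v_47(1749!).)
v_47(1749!) = 37

Legendre's formula: v_p(n!) = Σ_{k ≥ 1} ⌊n / p^k⌋. For p = 47, n = 1749, the terms are:
  ⌊1749/47^1⌋ = ⌊1749/47⌋ = 37
(the next term ⌊1749/47^2⌋ = 0, terminating the sum). Summing: v_47(1749!) = 37 = 37.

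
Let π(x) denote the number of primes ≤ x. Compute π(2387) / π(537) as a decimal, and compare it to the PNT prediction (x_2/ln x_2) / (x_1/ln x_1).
π(2387)/π(537) = 354/99 ≈ 3.5758;  PNT prediction ≈ 3.5925.

π(537) = 99 and π(2387) = 354, so π(2387)/π(537) ≈ 3.5758. The PNT-predicted ratio is (2387/ln(2387)) / (537/ln(537)) ≈ 3.5925. The two agree to within a few percent, as expected.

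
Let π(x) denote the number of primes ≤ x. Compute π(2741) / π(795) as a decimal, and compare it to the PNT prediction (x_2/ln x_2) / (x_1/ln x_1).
π(2741)/π(795) = 400/138 ≈ 2.8986;  PNT prediction ≈ 2.9087.

π(795) = 138 and π(2741) = 400, so π(2741)/π(795) ≈ 2.8986. The PNT-predicted ratio is (2741/ln(2741)) / (795/ln(795)) ≈ 2.9087. The two agree to within a few percent, as expected.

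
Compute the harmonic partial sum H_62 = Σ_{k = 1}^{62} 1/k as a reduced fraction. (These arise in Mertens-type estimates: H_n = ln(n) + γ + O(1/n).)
H_62 = 928551009361054917576341971/197044480683803711251893600

Direct summation: H_62 = 1 + 1/2 + ... + 1/62. The least common denominator is lcm(1, ..., 62) = 591133442051411133755680800; over this denominator the numerator is 591133442051411133755680800 + 295566721025705566877840400 + 197044480683803711251893600 + 147783360512852783438920200 + 118226688410282226751136160 + 98522240341901855625946800 + 84447634578773019107954400 + 73891680256426391719460100 + 65681493561267903750631200 + 59113344205141113375568080 + 53739403822855557614152800 + 49261120170950927812973400 + 45471803234723933365821600 + 42223817289386509553977200 + 39408896136760742250378720 + 36945840128213195859730050 + 34772555414788890220922400 + 32840746780633951875315600 + 31112286423758480723983200 + 29556672102570556687784040 + 28149211526257673035984800 + 26869701911427778807076400 + 25701454002235266685029600 + 24630560085475463906486700 + 23645337682056445350227232 + 22735901617361966682910800 + 21893831187089301250210400 + 21111908644693254776988600 + 20383911794876245991575200 + 19704448068380371125189360 + 19068820711335843024376800 + 18472920064106597929865025 + 17913134607618519204717600 + 17386277707394445110461200 + 16889526915754603821590880 + 16420373390316975937657800 + 15976579514903003615018400 + 15556143211879240361991600 + 15157267744907977788607200 + 14778336051285278343892020 + 14417888830522222774528800 + 14074605763128836517992400 + 13747289350032817064085600 + 13434850955713889403538200 + 13136298712253580750126240 + 12850727001117633342514800 + 12577307277689598590546400 + 12315280042737731953243350 + 12063947796967574158279200 + 11822668841028222675113616 + 11590851804929630073640800 + 11367950808680983341455400 + 11153461170781342146333600 + 10946915593544650625105200 + 10747880764571111522830560 + 10555954322346627388494300 + 10370762141252826907994400 + 10191955897438122995787600 + 10019210882227307351791200 + 9852224034190185562594680 + 9690712164777231700912800 + 9534410355667921512188400 = 2785653028083164752729025913, so H_62 = 2785653028083164752729025913/591133442051411133755680800; reducing by gcd(2785653028083164752729025913, 591133442051411133755680800) = 3 gives 928551009361054917576341971/197044480683803711251893600 ≈ 4.71239. (The PNT-adjacent estimate ln(62) + γ ≈ 4.70435 matches within O(1/n).)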